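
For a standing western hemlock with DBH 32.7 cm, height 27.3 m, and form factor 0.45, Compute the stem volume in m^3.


Formula: V = pi * (DBH/200)^2 * H * ff
Radius = DBH/200 = 32.7/200 = 0.1635 m
Radius^2 = 0.1635^2 = 0.02673225 m^2
V = pi * 0.02673225 * 27.3 * 0.45
V = 1.032 m^3

1.032


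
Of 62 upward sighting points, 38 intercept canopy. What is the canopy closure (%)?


Formula: Canopy closure = covered points / total points * 100
Closure = 38 / 62 * 100
Closure = 0.6129 * 100 = 61.3%

61.3


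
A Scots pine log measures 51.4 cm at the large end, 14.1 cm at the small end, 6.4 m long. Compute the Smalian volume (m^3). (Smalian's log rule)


Smalian: V = (A1 + A2)/2 * L,  A = pi*(D/200)^2
A1 = pi*(51.4/200)^2 = 0.207499 m^2
A2 = pi*(14.1/200)^2 = 0.015615 m^2
V = (0.207499+0.015615)/2*6.4 = 0.714 m^3

0.714


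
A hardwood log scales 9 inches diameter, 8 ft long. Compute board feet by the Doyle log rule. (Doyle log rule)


Doyle: BF = (D - 4)^2 * L / 16
Adjusted diameter = 9 - 4 = 5 in
(D-4)^2 = 5^2 = 25
BF = 25 * 8 / 16 = 13 BF

13


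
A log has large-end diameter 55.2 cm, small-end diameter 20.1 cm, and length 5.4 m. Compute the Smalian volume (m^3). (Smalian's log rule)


Smalian: V = (A1 + A2)/2 * L,  A = pi*(D/200)^2
A1 = pi*(55.2/200)^2 = 0.239314 m^2
A2 = pi*(20.1/200)^2 = 0.031731 m^2
V = (0.239314+0.031731)/2*5.4 = 0.7318 m^3

0.7318


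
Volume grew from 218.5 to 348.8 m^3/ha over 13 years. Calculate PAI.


Formula: PAI = (V_T2 - V_T1) / (T2 - T1)
Volume increment = 348.8 - 218.5 = 130.3 m^3/ha
PAI = 130.3 / 13 = 10.02 m^3/ha/year

10.02


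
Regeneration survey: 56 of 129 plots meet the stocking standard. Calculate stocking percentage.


Formula: Stocking % = stocked plots / total plots * 100
Stocking = 56 / 129 * 100
Stocking = 0.4341 * 100 = 43.4%

43.4


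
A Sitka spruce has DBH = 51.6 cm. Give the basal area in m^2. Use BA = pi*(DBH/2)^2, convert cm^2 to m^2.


Formula: BA = pi * (DBH/2)^2 / 10000  (cm^2 to m^2)
Radius = DBH/2 = 51.6/2 = 25.8 cm
BA = pi * 25.8^2 / 10000
   = 2091.1697 cm^2 / 10000
   = 0.2091 m^2

0.2091


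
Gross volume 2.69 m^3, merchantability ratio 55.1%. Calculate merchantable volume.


Formula: MV = V_total * (merchantable_pct / 100)
Merchantable fraction = 55.1% / 100 = 0.551
MV = 2.69 m^3 * 0.551 = 1.482 m^3

1.482


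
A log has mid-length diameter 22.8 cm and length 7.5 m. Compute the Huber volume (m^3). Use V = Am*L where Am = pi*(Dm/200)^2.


Huber: V = Am * L,  Am = pi*(Dm/200)^2
Am = pi*(22.8/200)^2 = 0.040828 m^2
V = 0.040828*7.5 = 0.3062 m^3

0.3062


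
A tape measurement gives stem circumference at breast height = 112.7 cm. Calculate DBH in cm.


Formula: DBH = C / pi
DBH = 112.7 / pi
pi = 3.14159...
DBH = 35.9 cm

35.9


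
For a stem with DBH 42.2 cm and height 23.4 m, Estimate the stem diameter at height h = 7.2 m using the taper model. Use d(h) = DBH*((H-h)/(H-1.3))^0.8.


Taper: d(h) = DBH * ((H - h) / (H - 1.3))^0.8
Numerator = H - h = 23.4 - 7.2 = 16.2 m
Denominator = H - 1.3 = 23.4 - 1.3 = 22.1 m
Ratio = 16.2 / 22.1 = 0.73303
d = 42.2 * 0.73303^0.8 = 32.9 cm

32.9


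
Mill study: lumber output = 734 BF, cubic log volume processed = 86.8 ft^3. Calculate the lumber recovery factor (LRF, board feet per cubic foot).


Formula: LRF = Lumber Output (BF) / Log Input (ft^3)
LRF = 734 BF / 86.8 ft^3
LRF = 8.46 BF/ft^3

8.46


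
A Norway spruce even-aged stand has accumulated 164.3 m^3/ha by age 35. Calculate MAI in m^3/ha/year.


Formula: MAI = Total Volume / Stand Age
MAI = 164.3 m^3/ha / 35 years
MAI = 4.69 m^3/ha/year

4.69


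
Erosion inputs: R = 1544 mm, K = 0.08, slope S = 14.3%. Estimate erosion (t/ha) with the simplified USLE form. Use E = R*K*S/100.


Formula: E = R * K * S / 100  (simplified USLE)
R * K = 1544 * 0.08 = 123.52
E = 123.52 * 14.3 / 100 = 17.66 t/ha

17.66


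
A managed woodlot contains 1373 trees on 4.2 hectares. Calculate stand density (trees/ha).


Formula: Stand Density = N_trees / Area_ha
Density = 1373 trees / 4.2 ha
Density = 327 trees/ha

327


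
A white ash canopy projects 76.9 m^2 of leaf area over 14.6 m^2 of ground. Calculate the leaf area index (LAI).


Formula: LAI = total leaf area / ground area  (dimensionless)
LAI = 76.9 m^2 / 14.6 m^2
LAI = 5.27

5.27


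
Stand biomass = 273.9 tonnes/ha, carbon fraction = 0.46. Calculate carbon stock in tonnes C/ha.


Formula: Carbon Stock = Biomass * Carbon Fraction
C = 273.9 t/ha * 0.46
C = 126.0 t C/ha

126.0


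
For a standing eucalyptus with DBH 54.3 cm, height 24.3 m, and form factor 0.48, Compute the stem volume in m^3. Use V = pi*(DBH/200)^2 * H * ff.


Formula: V = pi * (DBH/200)^2 * H * ff
Radius = DBH/200 = 54.3/200 = 0.2715 m
Radius^2 = 0.2715^2 = 0.07371225 m^2
V = pi * 0.07371225 * 24.3 * 0.48
V = 2.701 m^3

2.701


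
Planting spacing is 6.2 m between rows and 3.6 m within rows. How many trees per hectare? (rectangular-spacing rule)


Formula: TPH = 10000 m^2/ha / (spacing_x * spacing_y)
Area per tree = 6.2 m * 3.6 m = 22.32 m^2
TPH = 10000 / 22.32 = 448 trees/ha

448


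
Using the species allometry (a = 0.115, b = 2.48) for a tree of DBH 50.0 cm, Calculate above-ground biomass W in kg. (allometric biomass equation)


Formula: W = a * DBH^b  (allometric power law)
DBH^b = 50.0^2.48 = 16347.2841
W = 0.115 * 16347.2841 = 1879.9 kg

1879.9


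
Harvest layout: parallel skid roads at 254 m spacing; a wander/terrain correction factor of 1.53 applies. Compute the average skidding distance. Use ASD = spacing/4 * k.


Formula: ASD = (spacing / 4) * correction
Uncorrected distance = spacing / 4 = 254 / 4 = 63.5 m
ASD = 63.5 * 1.53 = 97 m

97


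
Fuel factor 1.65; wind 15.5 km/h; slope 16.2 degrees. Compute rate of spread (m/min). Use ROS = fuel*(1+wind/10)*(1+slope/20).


Formula: ROS = fuel * (1 + wind/10) * (1 + slope/20)
Wind factor = 1 + 15.5/10 = 2.55
Slope factor = 1 + 16.2/20 = 1.81
ROS = 1.65 * 2.55 * 1.81 = 7.62 m/min

7.62


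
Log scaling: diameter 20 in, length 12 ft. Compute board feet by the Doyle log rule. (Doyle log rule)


Doyle: BF = (D - 4)^2 * L / 16
Adjusted diameter = 20 - 4 = 16 in
(D-4)^2 = 16^2 = 256
BF = 256 * 12 / 16 = 192 BF

192


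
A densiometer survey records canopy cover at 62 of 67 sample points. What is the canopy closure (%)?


Formula: Canopy closure = covered points / total points * 100
Closure = 62 / 67 * 100
Closure = 0.9254 * 100 = 92.5%

92.5


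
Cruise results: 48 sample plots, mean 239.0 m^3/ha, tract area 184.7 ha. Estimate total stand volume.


Formula: Total Volume = Mean Volume per ha * Total Area
Total Volume = 239.0 m^3/ha * 184.7 ha
Total Volume = 44143 m^3

44143


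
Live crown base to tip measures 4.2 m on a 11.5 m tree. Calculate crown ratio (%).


Formula: Crown Ratio = (Crown Length / Total Height) * 100
CR = (4.2 m / 11.5 m) * 100
CR = 0.3652 * 100 = 36.5%

36.5


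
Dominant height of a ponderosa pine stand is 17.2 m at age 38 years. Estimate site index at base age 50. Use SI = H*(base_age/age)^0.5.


Formula: SI = H_dom * (base_age / age)^0.5
Age ratio = 50 / 38 = 1.31579
sqrt(age_ratio) = 1.14708
SI = 17.2 * 1.14708 = 19.7 m

19.7


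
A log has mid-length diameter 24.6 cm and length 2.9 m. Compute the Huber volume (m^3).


Huber: V = Am * L,  Am = pi*(Dm/200)^2
Am = pi*(24.6/200)^2 = 0.047529 m^2
V = 0.047529*2.9 = 0.1378 m^3

0.1378


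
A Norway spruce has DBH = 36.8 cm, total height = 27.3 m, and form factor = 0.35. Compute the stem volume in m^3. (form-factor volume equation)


Formula: V = pi * (DBH/200)^2 * H * ff
Radius = DBH/200 = 36.8/200 = 0.184 m
Radius^2 = 0.184^2 = 0.033856 m^2
V = pi * 0.033856 * 27.3 * 0.35
V = 1.016 m^3

1.016


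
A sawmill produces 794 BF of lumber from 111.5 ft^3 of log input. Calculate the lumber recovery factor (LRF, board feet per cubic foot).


Formula: LRF = Lumber Output (BF) / Log Input (ft^3)
LRF = 794 BF / 111.5 ft^3
LRF = 7.12 BF/ft^3

7.12


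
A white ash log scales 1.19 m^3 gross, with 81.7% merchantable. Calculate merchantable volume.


Formula: MV = V_total * (merchantable_pct / 100)
Merchantable fraction = 81.7% / 100 = 0.817
MV = 1.19 m^3 * 0.817 = 0.972 m^3

0.972


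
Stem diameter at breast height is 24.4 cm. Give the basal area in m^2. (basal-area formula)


Formula: BA = pi * (DBH/2)^2 / 10000  (cm^2 to m^2)
Radius = DBH/2 = 24.4/2 = 12.2 cm
BA = pi * 12.2^2 / 10000
   = 467.5947 cm^2 / 10000
   = 0.0468 m^2

0.0468


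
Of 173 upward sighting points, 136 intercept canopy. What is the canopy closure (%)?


Formula: Canopy closure = covered points / total points * 100
Closure = 136 / 173 * 100
Closure = 0.7861 * 100 = 78.6%

78.6


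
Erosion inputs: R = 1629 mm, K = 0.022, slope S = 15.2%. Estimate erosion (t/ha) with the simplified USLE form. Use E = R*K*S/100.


Formula: E = R * K * S / 100  (simplified USLE)
R * K = 1629 * 0.022 = 35.838
E = 35.838 * 15.2 / 100 = 5.45 t/ha

5.45


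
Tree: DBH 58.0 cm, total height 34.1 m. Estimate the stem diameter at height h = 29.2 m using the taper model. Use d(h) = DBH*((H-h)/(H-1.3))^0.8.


Taper: d(h) = DBH * ((H - h) / (H - 1.3))^0.8
Numerator = H - h = 34.1 - 29.2 = 4.9 m
Denominator = H - 1.3 = 34.1 - 1.3 = 32.8 m
Ratio = 4.9 / 32.8 = 0.14939
d = 58.0 * 0.14939^0.8 = 12.7 cm

12.7


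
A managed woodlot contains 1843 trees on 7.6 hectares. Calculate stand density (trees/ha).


Formula: Stand Density = N_trees / Area_ha
Density = 1843 trees / 7.6 ha
Density = 243 trees/ha

243


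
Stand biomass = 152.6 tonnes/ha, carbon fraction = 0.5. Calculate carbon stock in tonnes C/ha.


Formula: Carbon Stock = Biomass * Carbon Fraction
C = 152.6 t/ha * 0.5
C = 76.3 t C/ha

76.3


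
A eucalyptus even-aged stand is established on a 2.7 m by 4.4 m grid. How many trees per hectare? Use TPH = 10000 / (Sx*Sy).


Formula: TPH = 10000 m^2/ha / (spacing_x * spacing_y)
Area per tree = 2.7 m * 4.4 m = 11.88 m^2
TPH = 10000 / 11.88 = 842 trees/ha

842


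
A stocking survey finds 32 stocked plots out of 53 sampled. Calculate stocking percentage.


Formula: Stocking % = stocked plots / total plots * 100
Stocking = 32 / 53 * 100
Stocking = 0.6038 * 100 = 60.4%

60.4


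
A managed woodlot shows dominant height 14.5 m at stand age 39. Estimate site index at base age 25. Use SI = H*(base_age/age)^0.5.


Formula: SI = H_dom * (base_age / age)^0.5
Age ratio = 25 / 39 = 0.64103
sqrt(age_ratio) = 0.80064
SI = 14.5 * 0.80064 = 11.6 m

11.6


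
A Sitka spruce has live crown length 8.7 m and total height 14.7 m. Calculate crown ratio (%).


Formula: Crown Ratio = (Crown Length / Total Height) * 100
CR = (8.7 m / 14.7 m) * 100
CR = 0.5918 * 100 = 59.2%

59.2


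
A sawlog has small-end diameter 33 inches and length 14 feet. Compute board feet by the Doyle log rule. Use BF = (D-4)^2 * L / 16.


Doyle: BF = (D - 4)^2 * L / 16
Adjusted diameter = 33 - 4 = 29 in
(D-4)^2 = 29^2 = 841
BF = 841 * 14 / 16 = 736 BF

736


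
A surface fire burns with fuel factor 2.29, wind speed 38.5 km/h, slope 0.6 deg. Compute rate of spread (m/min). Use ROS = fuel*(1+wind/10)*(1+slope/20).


Formula: ROS = fuel * (1 + wind/10) * (1 + slope/20)
Wind factor = 1 + 38.5/10 = 4.85
Slope factor = 1 + 0.6/20 = 1.03
ROS = 2.29 * 4.85 * 1.03 = 11.44 m/min

11.44


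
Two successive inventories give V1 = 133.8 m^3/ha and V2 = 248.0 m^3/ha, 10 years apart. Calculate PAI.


Formula: PAI = (V_T2 - V_T1) / (T2 - T1)
Volume increment = 248.0 - 133.8 = 114.2 m^3/ha
PAI = 114.2 / 10 = 11.42 m^3/ha/year

11.42


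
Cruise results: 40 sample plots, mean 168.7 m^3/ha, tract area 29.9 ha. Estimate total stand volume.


Formula: Total Volume = Mean Volume per ha * Total Area
Total Volume = 168.7 m^3/ha * 29.9 ha
Total Volume = 5044 m^3

5044


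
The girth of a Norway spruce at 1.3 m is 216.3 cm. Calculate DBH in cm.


Formula: DBH = C / pi
DBH = 216.3 / pi
pi = 3.14159...
DBH = 68.9 cm

68.9


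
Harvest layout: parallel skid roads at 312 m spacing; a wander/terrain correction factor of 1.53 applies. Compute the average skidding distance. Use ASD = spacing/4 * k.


Formula: ASD = (spacing / 4) * correction
Uncorrected distance = spacing / 4 = 312 / 4 = 78 m
ASD = 78 * 1.53 = 119 m

119


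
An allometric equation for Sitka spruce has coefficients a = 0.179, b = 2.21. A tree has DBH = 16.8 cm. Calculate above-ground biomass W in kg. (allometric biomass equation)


Formula: W = a * DBH^b  (allometric power law)
DBH^b = 16.8^2.21 = 510.4269
W = 0.179 * 510.4269 = 91.4 kg

91.4


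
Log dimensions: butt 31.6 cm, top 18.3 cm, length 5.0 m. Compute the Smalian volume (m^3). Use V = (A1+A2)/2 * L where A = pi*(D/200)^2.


Smalian: V = (A1 + A2)/2 * L,  A = pi*(D/200)^2
A1 = pi*(31.6/200)^2 = 0.078427 m^2
A2 = pi*(18.3/200)^2 = 0.026302 m^2
V = (0.078427+0.026302)/2*5.0 = 0.2618 m^3

0.2618


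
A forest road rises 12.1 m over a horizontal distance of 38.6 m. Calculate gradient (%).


Formula: Gradient = rise / run * 100
Gradient = 12.1 / 38.6 * 100 = 31.3%

31.3


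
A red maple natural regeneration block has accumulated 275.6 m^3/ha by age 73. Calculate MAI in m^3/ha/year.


Formula: MAI = Total Volume / Stand Age
MAI = 275.6 m^3/ha / 73 years
MAI = 3.78 m^3/ha/year

3.78


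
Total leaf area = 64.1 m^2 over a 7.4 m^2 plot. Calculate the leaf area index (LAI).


Formula: LAI = total leaf area / ground area  (dimensionless)
LAI = 64.1 m^2 / 7.4 m^2
LAI = 8.66

8.66


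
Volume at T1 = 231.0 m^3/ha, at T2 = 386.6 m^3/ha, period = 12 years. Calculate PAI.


Formula: PAI = (V_T2 - V_T1) / (T2 - T1)
Volume increment = 386.6 - 231.0 = 155.6 m^3/ha
PAI = 155.6 / 12 = 12.97 m^3/ha/year

12.97


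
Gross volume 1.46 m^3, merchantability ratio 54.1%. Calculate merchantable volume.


Formula: MV = V_total * (merchantable_pct / 100)
Merchantable fraction = 54.1% / 100 = 0.541
MV = 1.46 m^3 * 0.541 = 0.79 m^3

0.79


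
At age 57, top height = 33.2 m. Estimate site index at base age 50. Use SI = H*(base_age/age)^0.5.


Formula: SI = H_dom * (base_age / age)^0.5
Age ratio = 50 / 57 = 0.87719
sqrt(age_ratio) = 0.93659
SI = 33.2 * 0.93659 = 31.1 m

31.1


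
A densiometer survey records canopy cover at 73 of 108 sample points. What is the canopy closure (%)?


Formula: Canopy closure = covered points / total points * 100
Closure = 73 / 108 * 100
Closure = 0.6759 * 100 = 67.6%

67.6


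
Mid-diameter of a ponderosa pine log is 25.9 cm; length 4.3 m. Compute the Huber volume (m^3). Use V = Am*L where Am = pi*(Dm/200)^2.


Huber: V = Am * L,  Am = pi*(Dm/200)^2
Am = pi*(25.9/200)^2 = 0.052685 m^2
V = 0.052685*4.3 = 0.2265 m^3

0.2265


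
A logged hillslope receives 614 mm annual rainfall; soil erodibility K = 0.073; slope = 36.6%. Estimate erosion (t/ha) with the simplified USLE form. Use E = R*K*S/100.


Formula: E = R * K * S / 100  (simplified USLE)
R * K = 614 * 0.073 = 44.822
E = 44.822 * 36.6 / 100 = 16.4 t/ha

16.4


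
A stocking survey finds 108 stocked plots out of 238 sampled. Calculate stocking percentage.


Formula: Stocking % = stocked plots / total plots * 100
Stocking = 108 / 238 * 100
Stocking = 0.4538 * 100 = 45.4%

45.4


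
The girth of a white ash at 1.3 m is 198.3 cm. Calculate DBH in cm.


Formula: DBH = C / pi
DBH = 198.3 / pi
pi = 3.14159...
DBH = 63.1 cm

63.1


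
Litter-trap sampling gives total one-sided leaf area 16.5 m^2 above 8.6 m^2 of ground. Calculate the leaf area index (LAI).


Formula: LAI = total leaf area / ground area  (dimensionless)
LAI = 16.5 m^2 / 8.6 m^2
LAI = 1.92

1.92


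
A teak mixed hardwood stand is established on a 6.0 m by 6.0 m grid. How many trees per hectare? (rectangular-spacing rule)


Formula: TPH = 10000 m^2/ha / (spacing_x * spacing_y)
Area per tree = 6.0 m * 6.0 m = 36.0 m^2
TPH = 10000 / 36.0 = 278 trees/ha

278


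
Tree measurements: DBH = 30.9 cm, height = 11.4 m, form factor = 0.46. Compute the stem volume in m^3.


Formula: V = pi * (DBH/200)^2 * H * ff
Radius = DBH/200 = 30.9/200 = 0.1545 m
Radius^2 = 0.1545^2 = 0.02387025 m^2
V = pi * 0.02387025 * 11.4 * 0.46
V = 0.393 m^3

0.393


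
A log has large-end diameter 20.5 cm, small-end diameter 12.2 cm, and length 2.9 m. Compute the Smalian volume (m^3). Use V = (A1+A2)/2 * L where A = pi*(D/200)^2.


Smalian: V = (A1 + A2)/2 * L,  A = pi*(D/200)^2
A1 = pi*(20.5/200)^2 = 0.033006 m^2
A2 = pi*(12.2/200)^2 = 0.01169 m^2
V = (0.033006+0.01169)/2*2.9 = 0.0648 m^3

0.0648


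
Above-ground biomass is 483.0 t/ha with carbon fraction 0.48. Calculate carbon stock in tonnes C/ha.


Formula: Carbon Stock = Biomass * Carbon Fraction
C = 483.0 t/ha * 0.48
C = 231.8 t C/ha

231.8


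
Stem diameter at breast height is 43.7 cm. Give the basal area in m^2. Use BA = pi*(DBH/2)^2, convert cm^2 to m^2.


Formula: BA = pi * (DBH/2)^2 / 10000  (cm^2 to m^2)
Radius = DBH/2 = 43.7/2 = 21.85 cm
BA = pi * 21.85^2 / 10000
   = 1499.867 cm^2 / 10000
   = 0.15 m^2

0.15


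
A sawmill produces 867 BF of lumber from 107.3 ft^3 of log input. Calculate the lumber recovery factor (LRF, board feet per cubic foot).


Formula: LRF = Lumber Output (BF) / Log Input (ft^3)
LRF = 867 BF / 107.3 ft^3
LRF = 8.08 BF/ft^3

8.08


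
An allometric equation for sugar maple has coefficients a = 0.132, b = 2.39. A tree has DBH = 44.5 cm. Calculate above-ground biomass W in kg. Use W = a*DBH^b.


Formula: W = a * DBH^b  (allometric power law)
DBH^b = 44.5^2.39 = 8701.2255
W = 0.132 * 8701.2255 = 1148.6 kg

1148.6


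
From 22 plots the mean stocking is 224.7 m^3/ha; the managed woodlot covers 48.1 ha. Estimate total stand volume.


Formula: Total Volume = Mean Volume per ha * Total Area
Total Volume = 224.7 m^3/ha * 48.1 ha
Total Volume = 10808 m^3

10808


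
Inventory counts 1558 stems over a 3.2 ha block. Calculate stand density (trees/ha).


Formula: Stand Density = N_trees / Area_ha
Density = 1558 trees / 3.2 ha
Density = 487 trees/ha

487


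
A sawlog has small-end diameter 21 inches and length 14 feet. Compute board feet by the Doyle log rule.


Doyle: BF = (D - 4)^2 * L / 16
Adjusted diameter = 21 - 4 = 17 in
(D-4)^2 = 17^2 = 289
BF = 289 * 14 / 16 = 253 BF

253


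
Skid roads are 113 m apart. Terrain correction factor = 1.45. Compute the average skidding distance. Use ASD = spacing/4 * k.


Formula: ASD = (spacing / 4) * correction
Uncorrected distance = spacing / 4 = 113 / 4 = 28.25 m
ASD = 28.25 * 1.45 = 41 m

41


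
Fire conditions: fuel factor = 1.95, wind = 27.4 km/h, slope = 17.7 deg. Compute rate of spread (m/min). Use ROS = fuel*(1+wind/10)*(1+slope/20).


Formula: ROS = fuel * (1 + wind/10) * (1 + slope/20)
Wind factor = 1 + 27.4/10 = 3.74
Slope factor = 1 + 17.7/20 = 1.885
ROS = 1.95 * 3.74 * 1.885 = 13.75 m/min

13.75


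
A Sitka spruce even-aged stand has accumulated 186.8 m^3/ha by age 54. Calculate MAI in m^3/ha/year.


Formula: MAI = Total Volume / Stand Age
MAI = 186.8 m^3/ha / 54 years
MAI = 3.46 m^3/ha/year

3.46


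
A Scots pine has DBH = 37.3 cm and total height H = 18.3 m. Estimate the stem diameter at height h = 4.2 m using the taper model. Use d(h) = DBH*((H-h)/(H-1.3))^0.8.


Taper: d(h) = DBH * ((H - h) / (H - 1.3))^0.8
Numerator = H - h = 18.3 - 4.2 = 14.1 m
Denominator = H - 1.3 = 18.3 - 1.3 = 17.0 m
Ratio = 14.1 / 17.0 = 0.82941
d = 37.3 * 0.82941^0.8 = 32.1 cm

32.1


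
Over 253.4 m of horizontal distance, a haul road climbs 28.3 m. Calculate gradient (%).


Formula: Gradient = rise / run * 100
Gradient = 28.3 / 253.4 * 100 = 11.2%

11.2


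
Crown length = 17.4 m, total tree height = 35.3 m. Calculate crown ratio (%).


Formula: Crown Ratio = (Crown Length / Total Height) * 100
CR = (17.4 m / 35.3 m) * 100
CR = 0.4929 * 100 = 49.3%

49.3


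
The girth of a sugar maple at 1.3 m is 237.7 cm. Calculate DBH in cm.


Formula: DBH = C / pi
DBH = 237.7 / pi
pi = 3.14159...
DBH = 75.7 cm

75.7


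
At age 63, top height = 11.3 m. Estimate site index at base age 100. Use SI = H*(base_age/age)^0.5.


Formula: SI = H_dom * (base_age / age)^0.5
Age ratio = 100 / 63 = 1.5873
sqrt(age_ratio) = 1.25988
SI = 11.3 * 1.25988 = 14.2 m

14.2


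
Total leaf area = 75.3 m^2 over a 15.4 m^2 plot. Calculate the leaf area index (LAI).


Formula: LAI = total leaf area / ground area  (dimensionless)
LAI = 75.3 m^2 / 15.4 m^2
LAI = 4.89

4.89


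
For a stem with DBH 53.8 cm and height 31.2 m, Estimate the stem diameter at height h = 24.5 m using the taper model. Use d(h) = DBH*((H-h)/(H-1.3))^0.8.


Taper: d(h) = DBH * ((H - h) / (H - 1.3))^0.8
Numerator = H - h = 31.2 - 24.5 = 6.7 m
Denominator = H - 1.3 = 31.2 - 1.3 = 29.9 m
Ratio = 6.7 / 29.9 = 0.22408
d = 53.8 * 0.22408^0.8 = 16.3 cm

16.3


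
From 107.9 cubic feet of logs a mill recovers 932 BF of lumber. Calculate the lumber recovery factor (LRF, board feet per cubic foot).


Formula: LRF = Lumber Output (BF) / Log Input (ft^3)
LRF = 932 BF / 107.9 ft^3
LRF = 8.64 BF/ft^3

8.64


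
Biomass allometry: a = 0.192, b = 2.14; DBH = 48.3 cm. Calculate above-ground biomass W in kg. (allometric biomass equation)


Formula: W = a * DBH^b  (allometric power law)
DBH^b = 48.3^2.14 = 4014.6423
W = 0.192 * 4014.6423 = 770.8 kg

770.8


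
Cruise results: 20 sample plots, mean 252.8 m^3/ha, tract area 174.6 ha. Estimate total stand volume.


Formula: Total Volume = Mean Volume per ha * Total Area
Total Volume = 252.8 m^3/ha * 174.6 ha
Total Volume = 44139 m^3

44139


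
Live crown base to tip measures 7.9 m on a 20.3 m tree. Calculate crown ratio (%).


Formula: Crown Ratio = (Crown Length / Total Height) * 100
CR = (7.9 m / 20.3 m) * 100
CR = 0.3892 * 100 = 38.9%

38.9


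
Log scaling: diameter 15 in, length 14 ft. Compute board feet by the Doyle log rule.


Doyle: BF = (D - 4)^2 * L / 16
Adjusted diameter = 15 - 4 = 11 in
(D-4)^2 = 11^2 = 121
BF = 121 * 14 / 16 = 106 BF

106


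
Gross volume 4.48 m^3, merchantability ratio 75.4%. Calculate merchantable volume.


Formula: MV = V_total * (merchantable_pct / 100)
Merchantable fraction = 75.4% / 100 = 0.754
MV = 4.48 m^3 * 0.754 = 3.378 m^3

3.378


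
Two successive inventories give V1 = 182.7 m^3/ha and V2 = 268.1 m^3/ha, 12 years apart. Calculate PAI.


Formula: PAI = (V_T2 - V_T1) / (T2 - T1)
Volume increment = 268.1 - 182.7 = 85.4 m^3/ha
PAI = 85.4 / 12 = 7.12 m^3/ha/year

7.12


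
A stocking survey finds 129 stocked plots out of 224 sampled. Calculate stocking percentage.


Formula: Stocking % = stocked plots / total plots * 100
Stocking = 129 / 224 * 100
Stocking = 0.5759 * 100 = 57.6%

57.6


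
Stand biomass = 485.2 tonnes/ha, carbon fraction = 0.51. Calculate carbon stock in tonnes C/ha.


Formula: Carbon Stock = Biomass * Carbon Fraction
C = 485.2 t/ha * 0.51
C = 247.5 t C/ha

247.5


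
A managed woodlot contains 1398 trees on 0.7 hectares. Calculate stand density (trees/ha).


Formula: Stand Density = N_trees / Area_ha
Density = 1398 trees / 0.7 ha
Density = 1997 trees/ha

1997


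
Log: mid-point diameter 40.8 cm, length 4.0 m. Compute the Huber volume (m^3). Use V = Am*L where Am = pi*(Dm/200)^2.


Huber: V = Am * L,  Am = pi*(Dm/200)^2
Am = pi*(40.8/200)^2 = 0.130741 m^2
V = 0.130741*4.0 = 0.523 m^3

0.523


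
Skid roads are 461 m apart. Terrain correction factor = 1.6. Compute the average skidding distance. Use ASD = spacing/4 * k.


Formula: ASD = (spacing / 4) * correction
Uncorrected distance = spacing / 4 = 461 / 4 = 115.25 m
ASD = 115.25 * 1.6 = 184 m

184


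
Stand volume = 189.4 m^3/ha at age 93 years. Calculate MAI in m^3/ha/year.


Formula: MAI = Total Volume / Stand Age
MAI = 189.4 m^3/ha / 93 years
MAI = 2.04 m^3/ha/year

2.04


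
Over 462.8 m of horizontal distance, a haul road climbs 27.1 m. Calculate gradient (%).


Formula: Gradient = rise / run * 100
Gradient = 27.1 / 462.8 * 100 = 5.9%

5.9


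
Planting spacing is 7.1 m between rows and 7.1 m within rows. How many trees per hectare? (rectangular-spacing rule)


Formula: TPH = 10000 m^2/ha / (spacing_x * spacing_y)
Area per tree = 7.1 m * 7.1 m = 50.41 m^2
TPH = 10000 / 50.41 = 198 trees/ha

198


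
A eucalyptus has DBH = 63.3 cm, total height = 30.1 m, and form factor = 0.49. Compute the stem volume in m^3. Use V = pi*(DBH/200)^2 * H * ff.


Formula: V = pi * (DBH/200)^2 * H * ff
Radius = DBH/200 = 63.3/200 = 0.3165 m
Radius^2 = 0.3165^2 = 0.10017225 m^2
V = pi * 0.10017225 * 30.1 * 0.49
V = 4.642 m^3

4.642


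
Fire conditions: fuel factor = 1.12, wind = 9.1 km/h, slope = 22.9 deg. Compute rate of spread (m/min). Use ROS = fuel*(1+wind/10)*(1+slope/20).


Formula: ROS = fuel * (1 + wind/10) * (1 + slope/20)
Wind factor = 1 + 9.1/10 = 1.91
Slope factor = 1 + 22.9/20 = 2.145
ROS = 1.12 * 1.91 * 2.145 = 4.59 m/min

4.59


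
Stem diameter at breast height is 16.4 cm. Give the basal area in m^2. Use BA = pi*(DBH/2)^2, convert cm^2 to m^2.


Formula: BA = pi * (DBH/2)^2 / 10000  (cm^2 to m^2)
Radius = DBH/2 = 16.4/2 = 8.2 cm
BA = pi * 8.2^2 / 10000
   = 211.2407 cm^2 / 10000
   = 0.0211 m^2

0.0211


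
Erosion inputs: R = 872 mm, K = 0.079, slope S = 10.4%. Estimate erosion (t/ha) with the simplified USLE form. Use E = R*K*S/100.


Formula: E = R * K * S / 100  (simplified USLE)
R * K = 872 * 0.079 = 68.888
E = 68.888 * 10.4 / 100 = 7.16 t/ha

7.16


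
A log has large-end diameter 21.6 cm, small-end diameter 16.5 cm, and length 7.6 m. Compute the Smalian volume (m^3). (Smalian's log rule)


Smalian: V = (A1 + A2)/2 * L,  A = pi*(D/200)^2
A1 = pi*(21.6/200)^2 = 0.036644 m^2
A2 = pi*(16.5/200)^2 = 0.021382 m^2
V = (0.036644+0.021382)/2*7.6 = 0.2205 m^3

0.2205


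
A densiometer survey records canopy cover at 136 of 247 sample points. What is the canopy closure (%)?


Formula: Canopy closure = covered points / total points * 100
Closure = 136 / 247 * 100
Closure = 0.5506 * 100 = 55.1%

55.1


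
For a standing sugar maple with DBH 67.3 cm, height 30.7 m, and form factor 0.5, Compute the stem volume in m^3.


Formula: V = pi * (DBH/200)^2 * H * ff
Radius = DBH/200 = 67.3/200 = 0.3365 m
Radius^2 = 0.3365^2 = 0.11323225 m^2
V = pi * 0.11323225 * 30.7 * 0.5
V = 5.46 m^3

5.46


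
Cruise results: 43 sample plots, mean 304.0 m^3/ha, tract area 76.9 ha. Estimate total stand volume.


Formula: Total Volume = Mean Volume per ha * Total Area
Total Volume = 304.0 m^3/ha * 76.9 ha
Total Volume = 23378 m^3

23378


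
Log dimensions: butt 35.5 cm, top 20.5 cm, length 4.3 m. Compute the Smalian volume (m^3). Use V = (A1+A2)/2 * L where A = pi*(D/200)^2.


Smalian: V = (A1 + A2)/2 * L,  A = pi*(D/200)^2
A1 = pi*(35.5/200)^2 = 0.09898 m^2
A2 = pi*(20.5/200)^2 = 0.033006 m^2
V = (0.09898+0.033006)/2*4.3 = 0.2838 m^3

0.2838


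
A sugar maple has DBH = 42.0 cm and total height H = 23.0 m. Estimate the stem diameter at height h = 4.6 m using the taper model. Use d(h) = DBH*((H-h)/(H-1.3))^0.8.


Taper: d(h) = DBH * ((H - h) / (H - 1.3))^0.8
Numerator = H - h = 23.0 - 4.6 = 18.4 m
Denominator = H - 1.3 = 23.0 - 1.3 = 21.7 m
Ratio = 18.4 / 21.7 = 0.84793
d = 42.0 * 0.84793^0.8 = 36.8 cm

36.8


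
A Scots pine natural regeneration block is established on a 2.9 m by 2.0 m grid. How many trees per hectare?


Formula: TPH = 10000 m^2/ha / (spacing_x * spacing_y)
Area per tree = 2.9 m * 2.0 m = 5.8 m^2
TPH = 10000 / 5.8 = 1724 trees/ha

1724


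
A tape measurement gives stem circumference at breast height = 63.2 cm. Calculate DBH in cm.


Formula: DBH = C / pi
DBH = 63.2 / pi
pi = 3.14159...
DBH = 20.1 cm

20.1


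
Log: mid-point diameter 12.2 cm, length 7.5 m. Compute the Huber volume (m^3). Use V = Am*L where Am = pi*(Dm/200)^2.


Huber: V = Am * L,  Am = pi*(Dm/200)^2
Am = pi*(12.2/200)^2 = 0.01169 m^2
V = 0.01169*7.5 = 0.0877 m^3

0.0877


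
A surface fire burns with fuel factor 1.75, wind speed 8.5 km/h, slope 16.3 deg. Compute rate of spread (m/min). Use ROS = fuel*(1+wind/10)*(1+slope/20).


Formula: ROS = fuel * (1 + wind/10) * (1 + slope/20)
Wind factor = 1 + 8.5/10 = 1.85
Slope factor = 1 + 16.3/20 = 1.815
ROS = 1.75 * 1.85 * 1.815 = 5.88 m/min

5.88


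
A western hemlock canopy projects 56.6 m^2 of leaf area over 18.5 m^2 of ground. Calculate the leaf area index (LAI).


Formula: LAI = total leaf area / ground area  (dimensionless)
LAI = 56.6 m^2 / 18.5 m^2
LAI = 3.06

3.06


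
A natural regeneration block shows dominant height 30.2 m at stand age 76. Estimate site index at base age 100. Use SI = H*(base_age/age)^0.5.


Formula: SI = H_dom * (base_age / age)^0.5
Age ratio = 100 / 76 = 1.31579
sqrt(age_ratio) = 1.14708
SI = 30.2 * 1.14708 = 34.6 m

34.6


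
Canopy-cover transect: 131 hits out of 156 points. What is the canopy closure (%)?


Formula: Canopy closure = covered points / total points * 100
Closure = 131 / 156 * 100
Closure = 0.8397 * 100 = 84.0%

84.0


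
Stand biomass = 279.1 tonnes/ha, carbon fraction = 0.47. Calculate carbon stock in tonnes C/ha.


Formula: Carbon Stock = Biomass * Carbon Fraction
C = 279.1 t/ha * 0.47
C = 131.2 t C/ha

131.2


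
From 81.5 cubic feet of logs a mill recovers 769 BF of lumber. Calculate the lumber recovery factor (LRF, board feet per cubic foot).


Formula: LRF = Lumber Output (BF) / Log Input (ft^3)
LRF = 769 BF / 81.5 ft^3
LRF = 9.44 BF/ft^3

9.44


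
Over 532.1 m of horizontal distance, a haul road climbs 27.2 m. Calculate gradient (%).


Formula: Gradient = rise / run * 100
Gradient = 27.2 / 532.1 * 100 = 5.1%

5.1


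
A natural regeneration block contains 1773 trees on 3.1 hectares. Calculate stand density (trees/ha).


Formula: Stand Density = N_trees / Area_ha
Density = 1773 trees / 3.1 ha
Density = 572 trees/ha

572


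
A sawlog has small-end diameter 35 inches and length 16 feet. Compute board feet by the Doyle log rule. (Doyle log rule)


Doyle: BF = (D - 4)^2 * L / 16
Adjusted diameter = 35 - 4 = 31 in
(D-4)^2 = 31^2 = 961
BF = 961 * 16 / 16 = 961 BF

961


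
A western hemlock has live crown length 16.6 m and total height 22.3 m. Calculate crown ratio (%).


Formula: Crown Ratio = (Crown Length / Total Height) * 100
CR = (16.6 m / 22.3 m) * 100
CR = 0.7444 * 100 = 74.4%

74.4


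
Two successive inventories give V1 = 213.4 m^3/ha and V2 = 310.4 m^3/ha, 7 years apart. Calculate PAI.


Formula: PAI = (V_T2 - V_T1) / (T2 - T1)
Volume increment = 310.4 - 213.4 = 97.0 m^3/ha
PAI = 97.0 / 7 = 13.86 m^3/ha/year

13.86


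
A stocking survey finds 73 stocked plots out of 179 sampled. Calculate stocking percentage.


Formula: Stocking % = stocked plots / total plots * 100
Stocking = 73 / 179 * 100
Stocking = 0.4078 * 100 = 40.8%

40.8


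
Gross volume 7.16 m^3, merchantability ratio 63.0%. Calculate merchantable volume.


Formula: MV = V_total * (merchantable_pct / 100)
Merchantable fraction = 63.0% / 100 = 0.63
MV = 7.16 m^3 * 0.63 = 4.511 m^3

4.511


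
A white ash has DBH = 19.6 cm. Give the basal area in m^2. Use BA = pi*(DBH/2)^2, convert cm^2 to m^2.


Formula: BA = pi * (DBH/2)^2 / 10000  (cm^2 to m^2)
Radius = DBH/2 = 19.6/2 = 9.8 cm
BA = pi * 9.8^2 / 10000
   = 301.7186 cm^2 / 10000
   = 0.0302 m^2

0.0302


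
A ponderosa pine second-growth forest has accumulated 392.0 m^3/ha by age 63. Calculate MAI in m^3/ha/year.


Formula: MAI = Total Volume / Stand Age
MAI = 392.0 m^3/ha / 63 years
MAI = 6.22 m^3/ha/year

6.22


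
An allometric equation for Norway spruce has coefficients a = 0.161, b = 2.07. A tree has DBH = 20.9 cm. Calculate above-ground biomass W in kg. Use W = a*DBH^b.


Formula: W = a * DBH^b  (allometric power law)
DBH^b = 20.9^2.07 = 540.3844
W = 0.161 * 540.3844 = 87.0 kg

87.0


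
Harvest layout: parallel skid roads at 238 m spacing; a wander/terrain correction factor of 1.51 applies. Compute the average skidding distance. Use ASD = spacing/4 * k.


Formula: ASD = (spacing / 4) * correction
Uncorrected distance = spacing / 4 = 238 / 4 = 59.5 m
ASD = 59.5 * 1.51 = 90 m

90


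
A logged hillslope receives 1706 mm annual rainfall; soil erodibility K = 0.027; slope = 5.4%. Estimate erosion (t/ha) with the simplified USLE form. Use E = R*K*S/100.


Formula: E = R * K * S / 100  (simplified USLE)
R * K = 1706 * 0.027 = 46.062
E = 46.062 * 5.4 / 100 = 2.49 t/ha

2.49


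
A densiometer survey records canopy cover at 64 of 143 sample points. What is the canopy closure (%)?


Formula: Canopy closure = covered points / total points * 100
Closure = 64 / 143 * 100
Closure = 0.4476 * 100 = 44.8%

44.8


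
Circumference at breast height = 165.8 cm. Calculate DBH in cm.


Formula: DBH = C / pi
DBH = 165.8 / pi
pi = 3.14159...
DBH = 52.8 cm

52.8


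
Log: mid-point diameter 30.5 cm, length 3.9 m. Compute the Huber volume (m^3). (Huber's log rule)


Huber: V = Am * L,  Am = pi*(Dm/200)^2
Am = pi*(30.5/200)^2 = 0.073062 m^2
V = 0.073062*3.9 = 0.2849 m^3

0.2849


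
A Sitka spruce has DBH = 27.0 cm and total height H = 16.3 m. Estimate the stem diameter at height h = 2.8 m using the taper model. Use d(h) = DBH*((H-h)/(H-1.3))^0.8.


Taper: d(h) = DBH * ((H - h) / (H - 1.3))^0.8
Numerator = H - h = 16.3 - 2.8 = 13.5 m
Denominator = H - 1.3 = 16.3 - 1.3 = 15.0 m
Ratio = 13.5 / 15.0 = 0.9
d = 27.0 * 0.9^0.8 = 24.8 cm

24.8


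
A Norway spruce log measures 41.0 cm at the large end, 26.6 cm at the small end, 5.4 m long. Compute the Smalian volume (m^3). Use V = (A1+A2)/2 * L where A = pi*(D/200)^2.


Smalian: V = (A1 + A2)/2 * L,  A = pi*(D/200)^2
A1 = pi*(41.0/200)^2 = 0.132025 m^2
A2 = pi*(26.6/200)^2 = 0.055572 m^2
V = (0.132025+0.055572)/2*5.4 = 0.5065 m^3

0.5065


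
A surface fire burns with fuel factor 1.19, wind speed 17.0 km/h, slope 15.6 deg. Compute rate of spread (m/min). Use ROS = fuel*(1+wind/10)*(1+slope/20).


Formula: ROS = fuel * (1 + wind/10) * (1 + slope/20)
Wind factor = 1 + 17.0/10 = 2.7
Slope factor = 1 + 15.6/20 = 1.78
ROS = 1.19 * 2.7 * 1.78 = 5.72 m/min

5.72


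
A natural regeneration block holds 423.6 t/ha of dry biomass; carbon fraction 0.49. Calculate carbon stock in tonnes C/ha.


Formula: Carbon Stock = Biomass * Carbon Fraction
C = 423.6 t/ha * 0.49
C = 207.6 t C/ha

207.6


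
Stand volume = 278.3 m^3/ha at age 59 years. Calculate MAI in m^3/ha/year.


Formula: MAI = Total Volume / Stand Age
MAI = 278.3 m^3/ha / 59 years
MAI = 4.72 m^3/ha/year

4.72


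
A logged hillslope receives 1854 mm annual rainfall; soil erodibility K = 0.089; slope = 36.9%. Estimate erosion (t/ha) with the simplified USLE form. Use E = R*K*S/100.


Formula: E = R * K * S / 100  (simplified USLE)
R * K = 1854 * 0.089 = 165.006
E = 165.006 * 36.9 / 100 = 60.89 t/ha

60.89


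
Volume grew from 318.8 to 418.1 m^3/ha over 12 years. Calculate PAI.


Formula: PAI = (V_T2 - V_T1) / (T2 - T1)
Volume increment = 418.1 - 318.8 = 99.3 m^3/ha
PAI = 99.3 / 12 = 8.28 m^3/ha/year

8.28


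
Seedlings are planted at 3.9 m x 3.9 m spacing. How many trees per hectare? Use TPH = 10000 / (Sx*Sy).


Formula: TPH = 10000 m^2/ha / (spacing_x * spacing_y)
Area per tree = 3.9 m * 3.9 m = 15.21 m^2
TPH = 10000 / 15.21 = 657 trees/ha

657


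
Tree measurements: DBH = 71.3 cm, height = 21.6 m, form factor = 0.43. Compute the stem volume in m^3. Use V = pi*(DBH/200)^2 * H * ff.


Formula: V = pi * (DBH/200)^2 * H * ff
Radius = DBH/200 = 71.3/200 = 0.3565 m
Radius^2 = 0.3565^2 = 0.12709225 m^2
V = pi * 0.12709225 * 21.6 * 0.43
V = 3.708 m^3

3.708


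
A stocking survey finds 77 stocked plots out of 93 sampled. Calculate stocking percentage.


Formula: Stocking % = stocked plots / total plots * 100
Stocking = 77 / 93 * 100
Stocking = 0.828 * 100 = 82.8%

82.8


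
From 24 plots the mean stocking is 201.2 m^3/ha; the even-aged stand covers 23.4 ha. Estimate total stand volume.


Formula: Total Volume = Mean Volume per ha * Total Area
Total Volume = 201.2 m^3/ha * 23.4 ha
Total Volume = 4708 m^3

4708


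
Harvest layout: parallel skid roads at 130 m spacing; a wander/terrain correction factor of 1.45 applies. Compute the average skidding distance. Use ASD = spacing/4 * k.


Formula: ASD = (spacing / 4) * correction
Uncorrected distance = spacing / 4 = 130 / 4 = 32.5 m
ASD = 32.5 * 1.45 = 47 m

47


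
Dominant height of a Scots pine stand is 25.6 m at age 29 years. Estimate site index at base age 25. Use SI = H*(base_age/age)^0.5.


Formula: SI = H_dom * (base_age / age)^0.5
Age ratio = 25 / 29 = 0.86207
sqrt(age_ratio) = 0.92848
SI = 25.6 * 0.92848 = 23.8 m

23.8


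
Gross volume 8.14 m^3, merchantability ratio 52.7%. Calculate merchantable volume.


Formula: MV = V_total * (merchantable_pct / 100)
Merchantable fraction = 52.7% / 100 = 0.527
MV = 8.14 m^3 * 0.527 = 4.29 m^3

4.29


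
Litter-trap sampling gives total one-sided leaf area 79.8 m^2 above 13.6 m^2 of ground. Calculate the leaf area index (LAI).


Formula: LAI = total leaf area / ground area  (dimensionless)
LAI = 79.8 m^2 / 13.6 m^2
LAI = 5.87

5.87


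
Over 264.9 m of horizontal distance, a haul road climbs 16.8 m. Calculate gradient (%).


Formula: Gradient = rise / run * 100
Gradient = 16.8 / 264.9 * 100 = 6.3%

6.3


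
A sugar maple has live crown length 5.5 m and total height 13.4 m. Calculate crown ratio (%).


Formula: Crown Ratio = (Crown Length / Total Height) * 100
CR = (5.5 m / 13.4 m) * 100
CR = 0.4104 * 100 = 41.0%

41.0


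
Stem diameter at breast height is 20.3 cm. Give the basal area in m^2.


Formula: BA = pi * (DBH/2)^2 / 10000  (cm^2 to m^2)
Radius = DBH/2 = 20.3/2 = 10.15 cm
BA = pi * 10.15^2 / 10000
   = 323.6547 cm^2 / 10000
   = 0.0324 m^2

0.0324


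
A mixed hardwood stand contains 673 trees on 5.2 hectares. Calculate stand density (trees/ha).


Formula: Stand Density = N_trees / Area_ha
Density = 673 trees / 5.2 ha
Density = 129 trees/ha

129


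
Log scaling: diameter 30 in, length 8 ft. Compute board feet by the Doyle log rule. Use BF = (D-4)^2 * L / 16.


Doyle: BF = (D - 4)^2 * L / 16
Adjusted diameter = 30 - 4 = 26 in
(D-4)^2 = 26^2 = 676
BF = 676 * 8 / 16 = 338 BF

338


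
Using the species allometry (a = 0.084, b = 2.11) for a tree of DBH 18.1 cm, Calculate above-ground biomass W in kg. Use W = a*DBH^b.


Formula: W = a * DBH^b  (allometric power law)
DBH^b = 18.1^2.11 = 450.5073
W = 0.084 * 450.5073 = 37.8 kg

37.8


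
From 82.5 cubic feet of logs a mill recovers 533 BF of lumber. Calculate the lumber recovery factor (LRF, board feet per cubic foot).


Formula: LRF = Lumber Output (BF) / Log Input (ft^3)
LRF = 533 BF / 82.5 ft^3
LRF = 6.46 BF/ft^3

6.46


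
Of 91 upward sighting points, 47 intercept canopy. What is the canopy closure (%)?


Formula: Canopy closure = covered points / total points * 100
Closure = 47 / 91 * 100
Closure = 0.5165 * 100 = 51.6%

51.6


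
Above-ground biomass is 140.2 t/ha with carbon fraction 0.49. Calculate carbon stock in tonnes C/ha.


Formula: Carbon Stock = Biomass * Carbon Fraction
C = 140.2 t/ha * 0.49
C = 68.7 t C/ha

68.7


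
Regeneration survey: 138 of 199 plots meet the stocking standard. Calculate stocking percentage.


Formula: Stocking % = stocked plots / total plots * 100
Stocking = 138 / 199 * 100
Stocking = 0.6935 * 100 = 69.3%

69.3


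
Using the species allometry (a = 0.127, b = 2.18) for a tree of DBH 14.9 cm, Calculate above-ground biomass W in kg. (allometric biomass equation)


Formula: W = a * DBH^b  (allometric power law)
DBH^b = 14.9^2.18 = 361.0323
W = 0.127 * 361.0323 = 45.9 kg

45.9


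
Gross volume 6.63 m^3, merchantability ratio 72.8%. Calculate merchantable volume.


Formula: MV = V_total * (merchantable_pct / 100)
Merchantable fraction = 72.8% / 100 = 0.728
MV = 6.63 m^3 * 0.728 = 4.827 m^3

4.827
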